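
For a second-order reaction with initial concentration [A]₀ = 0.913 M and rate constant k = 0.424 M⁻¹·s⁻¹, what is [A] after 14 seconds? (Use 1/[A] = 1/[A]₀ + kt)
0.1422 M

1/[A] = 1/[A]₀ + k·t = 1/0.913 + (0.424)·(14) = 1.0953 + 5.9360 = 7.0313
[A] = 1/7.0313 = 0.1422 M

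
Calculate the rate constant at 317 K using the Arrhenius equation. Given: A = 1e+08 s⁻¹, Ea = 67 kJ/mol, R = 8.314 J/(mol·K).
9.11e-04 s⁻¹

k = A·exp(-Ea/(R·T)) = 1e+08·exp(-67000/(8.314·317)) = 1e+08·exp(-25.4218) = 1e+08·9.1090e-12 = 9.11e-04 s⁻¹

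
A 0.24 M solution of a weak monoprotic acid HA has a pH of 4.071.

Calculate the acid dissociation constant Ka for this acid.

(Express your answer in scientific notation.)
K_a = 3.01e-08

[H⁺] = 10^(−pH) = 10^(−4.071) = 8.492e-05 M. For HA ⇌ H⁺ + A⁻, Ka = x²/(C − x) = (8.492e-05)²/(0.24 − 8.492e-05) = 3.01e-08.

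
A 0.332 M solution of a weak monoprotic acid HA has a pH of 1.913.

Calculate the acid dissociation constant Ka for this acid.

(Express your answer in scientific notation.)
K_a = 4.67e-04

[H⁺] = 10^(−pH) = 10^(−1.913) = 1.222e-02 M. For HA ⇌ H⁺ + A⁻, Ka = x²/(C − x) = (1.222e-02)²/(0.332 − 1.222e-02) = 4.67e-04.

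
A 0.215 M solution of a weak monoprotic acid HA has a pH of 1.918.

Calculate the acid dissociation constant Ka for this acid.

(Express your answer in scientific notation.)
K_a = 7.19e-04

[H⁺] = 10^(−pH) = 10^(−1.918) = 1.208e-02 M. For HA ⇌ H⁺ + A⁻, Ka = x²/(C − x) = (1.208e-02)²/(0.215 − 1.208e-02) = 7.19e-04.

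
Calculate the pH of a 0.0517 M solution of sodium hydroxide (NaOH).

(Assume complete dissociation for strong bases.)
pH = 12.71

[OH⁻] = 0.0517 M for strong base. pOH = -log[OH⁻] = 1.29, pH = 14 - pOH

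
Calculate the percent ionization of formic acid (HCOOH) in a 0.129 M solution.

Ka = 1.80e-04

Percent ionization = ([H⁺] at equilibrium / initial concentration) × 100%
Percent ionization = 3.67%

Let x = [H⁺]. Ka = x²/(C - x) ⇒ x² + (1.80e-04)x - (1.80e-04)(0.129) = 0. x = 4.7296e-03. Percent = (4.7296e-03/0.129) × 100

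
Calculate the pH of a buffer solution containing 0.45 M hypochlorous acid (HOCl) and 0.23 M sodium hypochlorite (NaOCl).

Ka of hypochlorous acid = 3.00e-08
pH = 7.23

pKa = -log(3.00e-08) = 7.52. pH = pKa + log([A⁻]/[HA]) = 7.52 + log(0.23/0.45)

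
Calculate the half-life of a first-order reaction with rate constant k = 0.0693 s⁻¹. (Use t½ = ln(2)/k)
10.00 s

t½ = ln(2)/k = 0.6931/0.0693 = 10.00 s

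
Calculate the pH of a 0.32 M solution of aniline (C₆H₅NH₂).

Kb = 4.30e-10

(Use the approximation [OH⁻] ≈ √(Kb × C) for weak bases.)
pH = 9.07

[OH⁻] = √(Kb × C) = √(4.30e-10 × 0.32) = 1.1730e-05. pOH = 4.93, pH = 14 - pOH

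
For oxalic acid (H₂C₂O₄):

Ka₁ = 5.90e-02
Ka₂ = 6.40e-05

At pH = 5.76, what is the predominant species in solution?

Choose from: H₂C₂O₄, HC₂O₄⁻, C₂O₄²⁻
C₂O₄²⁻

pKa1 = 1.23, pKa2 = 4.19. Each pKa is the crossover between adjacent species; pH = 5.76 lies in the region where C₂O₄²⁻ predominates.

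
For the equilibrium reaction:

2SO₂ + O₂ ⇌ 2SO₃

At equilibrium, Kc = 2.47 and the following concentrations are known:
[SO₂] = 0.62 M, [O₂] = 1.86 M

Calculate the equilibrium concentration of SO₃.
[SO₃] = 1.3289 M

Kc = ([SO₃]^2) / ([SO₂]^2 × [O₂]) = 2.47
[SO₃]^2 = Kc · (reactant terms)/(other product terms) = 2.47 · 0.71498 / 1 = 1.766
[SO₃] = (1.766)^(1/2) = 1.3289 M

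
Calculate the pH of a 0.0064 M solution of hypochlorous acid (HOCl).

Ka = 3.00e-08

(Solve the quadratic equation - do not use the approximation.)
pH = 4.86

x² + Ka×x - Ka×C = 0. Using quadratic formula: [H⁺] = 1.3841e-05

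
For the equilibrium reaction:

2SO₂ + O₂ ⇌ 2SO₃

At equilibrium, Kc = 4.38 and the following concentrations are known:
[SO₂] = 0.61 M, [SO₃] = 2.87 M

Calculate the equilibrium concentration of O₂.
[O₂] = 5.0539 M

Kc = ([SO₃]^2) / ([SO₂]^2 × [O₂]) = 4.38
[O₂]^1 = (product terms)/(Kc · other reactant terms) = 8.2369 / (4.38 · 0.3721) = 5.0539
[O₂] = 5.0539 M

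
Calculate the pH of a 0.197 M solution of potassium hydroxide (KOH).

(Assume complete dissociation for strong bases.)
pH = 13.29

[OH⁻] = 0.197 M for strong base. pOH = -log[OH⁻] = 0.71, pH = 14 - pOH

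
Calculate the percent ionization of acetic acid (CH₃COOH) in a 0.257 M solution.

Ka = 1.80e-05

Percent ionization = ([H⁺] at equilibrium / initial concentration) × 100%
Percent ionization = 0.833%

Let x = [H⁺]. Ka = x²/(C - x) ⇒ x² + (1.80e-05)x - (1.80e-05)(0.257) = 0. x = 2.1418e-03. Percent = (2.1418e-03/0.257) × 100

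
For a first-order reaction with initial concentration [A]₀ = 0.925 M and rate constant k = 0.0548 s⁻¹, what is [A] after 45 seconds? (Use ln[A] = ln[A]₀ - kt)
0.0786 M

ln[A] = ln[A]₀ - k·t = ln(0.925) - (0.0548)·(45) = -0.0780 - 2.4660 = -2.5440
[A] = e^(-2.5440) = 0.0786 M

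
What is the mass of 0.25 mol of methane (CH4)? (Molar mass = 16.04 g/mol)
Mass = 0.25 mol × 16.04 g/mol = 4.01 g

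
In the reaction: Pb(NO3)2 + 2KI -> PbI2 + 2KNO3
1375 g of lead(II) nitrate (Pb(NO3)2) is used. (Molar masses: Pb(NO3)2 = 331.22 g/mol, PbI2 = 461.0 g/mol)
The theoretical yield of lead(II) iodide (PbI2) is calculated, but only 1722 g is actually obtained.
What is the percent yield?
Moles of Pb(NO3)2 = 1375 g ÷ 331.22 g/mol = 4.15132 mol
Mole ratio: 1 mol PbI2 / 1 mol Pb(NO3)2
Moles of PbI2 = 4.15132 × (1/1) = 4.15132 mol
Theoretical yield = 4.15132 mol × 461.0 g/mol = 1913.8 g
Actual yield = 1722 g
Percent yield = (1722 / 1913.8) × 100% = 90.0%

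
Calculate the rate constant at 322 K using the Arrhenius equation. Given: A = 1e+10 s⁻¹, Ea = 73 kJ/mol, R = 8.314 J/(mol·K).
1.44e-02 s⁻¹

k = A·exp(-Ea/(R·T)) = 1e+10·exp(-73000/(8.314·322)) = 1e+10·exp(-27.2682) = 1e+10·1.4373e-12 = 1.44e-02 s⁻¹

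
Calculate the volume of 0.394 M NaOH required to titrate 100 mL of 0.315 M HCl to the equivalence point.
V_{base} = 79.9 mL

At equivalence: moles acid = moles base.
moles HCl = 0.315 M × 0.1 L = 0.0315 mol
V_NaOH = 0.0315 mol ÷ 0.394 M = 0.07995 L = 79.9 mL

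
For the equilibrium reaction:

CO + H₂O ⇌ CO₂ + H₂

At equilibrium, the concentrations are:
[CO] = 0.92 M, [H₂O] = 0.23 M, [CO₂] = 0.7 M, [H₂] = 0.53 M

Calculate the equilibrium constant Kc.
K_c = 1.7533

Kc = ([CO₂] × [H₂]) / ([CO] × [H₂O])
   = ((0.7)·(0.53)) / ((0.92)·(0.23))
   = 0.371 / 0.2116 = 1.7533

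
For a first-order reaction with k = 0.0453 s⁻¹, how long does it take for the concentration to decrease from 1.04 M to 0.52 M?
15.30 s

From ln[A] = ln[A]₀ - k·t: t = ln([A]₀/[A])/k = ln(1.04/0.52)/0.0453 = ln(2.0000)/0.0453 = 0.6931/0.0453 = 15.30 s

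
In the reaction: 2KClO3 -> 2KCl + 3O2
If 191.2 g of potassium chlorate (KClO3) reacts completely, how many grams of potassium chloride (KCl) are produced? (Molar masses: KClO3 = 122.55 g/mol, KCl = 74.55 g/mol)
Moles of KClO3 = 191.2 g ÷ 122.55 g/mol = 1.56018 mol
Mole ratio: 2 mol KCl / 2 mol KClO3
Moles of KCl = 1.56018 × (2/2) = 1.56018 mol
Mass of KCl = 1.56018 mol × 74.55 g/mol = 116.3 g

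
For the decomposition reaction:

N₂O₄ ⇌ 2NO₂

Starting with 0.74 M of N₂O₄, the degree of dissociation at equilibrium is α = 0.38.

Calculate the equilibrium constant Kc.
K_c = 0.6894

x = α·[A]₀ = 0.38 × 0.74 = 0.2812 M dissociated.
At eq: [N₂O₄] = 0.74 − 0.2812 = 0.4588 M; [NO₂] = 2x = 0.5624 M.
Kc = [NO₂]²/[N₂O₄] = (0.5624)²/0.4588 = 0.6894.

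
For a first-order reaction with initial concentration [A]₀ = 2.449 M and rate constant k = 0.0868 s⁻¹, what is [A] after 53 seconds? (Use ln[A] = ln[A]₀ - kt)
0.0246 M

ln[A] = ln[A]₀ - k·t = ln(2.449) - (0.0868)·(53) = 0.8957 - 4.6004 = -3.7047
[A] = e^(-3.7047) = 0.0246 M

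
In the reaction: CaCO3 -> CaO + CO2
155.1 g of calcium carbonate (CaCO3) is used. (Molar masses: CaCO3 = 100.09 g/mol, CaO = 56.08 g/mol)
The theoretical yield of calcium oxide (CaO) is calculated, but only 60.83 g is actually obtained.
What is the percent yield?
Moles of CaCO3 = 155.1 g ÷ 100.09 g/mol = 1.54961 mol
Mole ratio: 1 mol CaO / 1 mol CaCO3
Moles of CaO = 1.54961 × (1/1) = 1.54961 mol
Theoretical yield = 1.54961 mol × 56.08 g/mol = 86.902 g
Actual yield = 60.83 g
Percent yield = (60.83 / 86.902) × 100% = 70.0%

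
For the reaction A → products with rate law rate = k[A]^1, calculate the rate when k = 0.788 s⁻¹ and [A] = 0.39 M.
0.3073 M/s

rate = k·[A]^1 = 0.788·(0.39)^1 = 0.788·0.39 = 0.3073 M/s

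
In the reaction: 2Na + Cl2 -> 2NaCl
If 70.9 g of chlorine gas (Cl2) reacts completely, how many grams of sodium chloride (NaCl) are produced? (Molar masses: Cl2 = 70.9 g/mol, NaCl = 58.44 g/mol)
Moles of Cl2 = 70.9 g ÷ 70.9 g/mol = 1 mol
Mole ratio: 2 mol NaCl / 1 mol Cl2
Moles of NaCl = 1 × (2/1) = 2 mol
Mass of NaCl = 2 mol × 58.44 g/mol = 116.9 g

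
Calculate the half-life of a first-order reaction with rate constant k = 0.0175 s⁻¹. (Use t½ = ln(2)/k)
39.61 s

t½ = ln(2)/k = 0.6931/0.0175 = 39.61 s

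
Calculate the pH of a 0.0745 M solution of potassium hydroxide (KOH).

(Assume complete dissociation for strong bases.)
pH = 12.87

[OH⁻] = 0.0745 M for strong base. pOH = -log[OH⁻] = 1.13, pH = 14 - pOH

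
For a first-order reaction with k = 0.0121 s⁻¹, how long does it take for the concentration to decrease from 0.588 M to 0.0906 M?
154.57 s

From ln[A] = ln[A]₀ - k·t: t = ln([A]₀/[A])/k = ln(0.588/0.0906)/0.0121 = ln(6.4901)/0.0121 = 1.8703/0.0121 = 154.57 s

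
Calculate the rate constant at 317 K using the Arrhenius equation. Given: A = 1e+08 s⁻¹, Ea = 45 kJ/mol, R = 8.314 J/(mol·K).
3.84e+00 s⁻¹

k = A·exp(-Ea/(R·T)) = 1e+08·exp(-45000/(8.314·317)) = 1e+08·exp(-17.0743) = 1e+08·3.8434e-08 = 3.84e+00 s⁻¹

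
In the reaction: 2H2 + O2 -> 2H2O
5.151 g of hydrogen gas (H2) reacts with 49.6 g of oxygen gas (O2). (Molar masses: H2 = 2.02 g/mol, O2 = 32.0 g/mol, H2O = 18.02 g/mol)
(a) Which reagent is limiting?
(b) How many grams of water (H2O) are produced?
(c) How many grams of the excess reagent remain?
(a) H2, (b) 45.95 g, (c) 8.8 g

Moles of H2 = 5.151 g ÷ 2.02 g/mol = 2.55 mol
Moles of O2 = 49.6 g ÷ 32.0 g/mol = 1.55 mol
Moles ÷ coefficient: H2: 2.55/2 = 1.275, O2: 1.55/1 = 1.55
(a) H2 has the smaller value, so H2 is the limiting reagent.
(b) Moles of H2O = 2.55 mol H2 × (2/2) = 2.55 mol; mass = 2.55 mol × 18.02 g/mol = 45.95 g
(c) O2 consumed = 2.55 × (1/2) = 1.275 mol; remaining = 1.55 − 1.275 = 0.275 mol; mass = 0.275 mol × 32.0 g/mol = 8.8 g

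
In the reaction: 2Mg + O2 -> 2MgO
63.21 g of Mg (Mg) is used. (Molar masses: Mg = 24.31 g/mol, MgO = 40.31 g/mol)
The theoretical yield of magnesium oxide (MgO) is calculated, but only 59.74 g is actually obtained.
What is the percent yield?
Moles of Mg = 63.21 g ÷ 24.31 g/mol = 2.60016 mol
Mole ratio: 2 mol MgO / 2 mol Mg
Moles of MgO = 2.60016 × (2/2) = 2.60016 mol
Theoretical yield = 2.60016 mol × 40.31 g/mol = 104.81 g
Actual yield = 59.74 g
Percent yield = (59.74 / 104.81) × 100% = 57.0%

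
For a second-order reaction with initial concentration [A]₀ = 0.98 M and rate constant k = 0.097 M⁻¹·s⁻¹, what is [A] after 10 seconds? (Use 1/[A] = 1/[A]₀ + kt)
0.5024 M

1/[A] = 1/[A]₀ + k·t = 1/0.98 + (0.097)·(10) = 1.0204 + 0.9700 = 1.9904
[A] = 1/1.9904 = 0.5024 M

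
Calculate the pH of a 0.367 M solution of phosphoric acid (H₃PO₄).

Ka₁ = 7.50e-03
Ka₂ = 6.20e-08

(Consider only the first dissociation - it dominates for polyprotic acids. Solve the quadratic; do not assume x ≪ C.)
pH = 1.31

x² + Ka₁·x − Ka₁·C = 0 with Ka₁ = 7.50e-03, C = 0.367.
x = (−Ka₁ + √(Ka₁² + 4·Ka₁·C))/2 = 4.8848e-02 M, so pH = 1.31.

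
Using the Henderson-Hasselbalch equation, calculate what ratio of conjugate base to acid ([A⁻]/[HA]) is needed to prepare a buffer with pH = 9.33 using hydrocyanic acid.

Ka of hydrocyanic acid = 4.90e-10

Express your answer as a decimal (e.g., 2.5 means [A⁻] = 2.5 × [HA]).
[A⁻]/[HA] = 1.048

pKa = −log(4.90e-10) = 9.3098. pH = pKa + log([A⁻]/[HA]). 9.33 = 9.3098 + log(ratio). log(ratio) = 9.33 − 9.3098 = 0.0202. ratio = 10^(0.0202) = 1.048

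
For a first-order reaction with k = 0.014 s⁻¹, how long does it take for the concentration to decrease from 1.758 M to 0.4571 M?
96.22 s

From ln[A] = ln[A]₀ - k·t: t = ln([A]₀/[A])/k = ln(1.758/0.4571)/0.014 = ln(3.8460)/0.014 = 1.3470/0.014 = 96.22 s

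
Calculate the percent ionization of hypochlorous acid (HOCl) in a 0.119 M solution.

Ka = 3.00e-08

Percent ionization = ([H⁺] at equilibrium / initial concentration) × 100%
Percent ionization = 0.0502%

Let x = [H⁺]. Ka = x²/(C - x) ⇒ x² + (3.00e-08)x - (3.00e-08)(0.119) = 0. x = 5.9734e-05. Percent = (5.9734e-05/0.119) × 100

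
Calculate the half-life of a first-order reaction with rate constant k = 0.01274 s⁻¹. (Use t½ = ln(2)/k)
54.41 s

t½ = ln(2)/k = 0.6931/0.01274 = 54.41 s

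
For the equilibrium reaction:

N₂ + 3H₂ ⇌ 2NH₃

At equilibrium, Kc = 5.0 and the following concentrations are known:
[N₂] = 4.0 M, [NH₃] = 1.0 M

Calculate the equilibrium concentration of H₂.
[H₂] = 0.3684 M

Kc = ([NH₃]^2) / ([N₂] × [H₂]^3) = 5.0
[H₂]^3 = (product terms)/(Kc · other reactant terms) = 1 / (5.0 · 4) = 0.05
[H₂] = (0.05)^(1/3) = 0.3684 M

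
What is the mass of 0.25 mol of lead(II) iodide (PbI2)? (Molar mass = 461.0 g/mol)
Mass = 0.25 mol × 461.0 g/mol = 115.2 g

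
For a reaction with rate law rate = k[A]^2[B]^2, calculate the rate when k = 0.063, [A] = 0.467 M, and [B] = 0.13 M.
0.0002322 M/s

rate = k·[A]^2·[B]^2 = 0.063·(0.467)^2·(0.13)^2 = 0.063·0.218089·0.0169 = 0.0002322 M/s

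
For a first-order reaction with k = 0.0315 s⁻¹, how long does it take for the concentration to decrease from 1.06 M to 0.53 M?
22.00 s

From ln[A] = ln[A]₀ - k·t: t = ln([A]₀/[A])/k = ln(1.06/0.53)/0.0315 = ln(2.0000)/0.0315 = 0.6931/0.0315 = 22.00 s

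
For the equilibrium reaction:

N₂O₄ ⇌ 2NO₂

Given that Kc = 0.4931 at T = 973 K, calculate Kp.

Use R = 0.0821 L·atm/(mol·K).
K_p = 39.3905

Δn = (moles gaseous products) − (moles gaseous reactants) = 1
T = 973 K; RT = 0.0821 × 973 = 79.8833
Kp = Kc·(RT)^Δn = 0.4931 × (79.8833)^1 = 0.4931 × 79.8833 = 39.3905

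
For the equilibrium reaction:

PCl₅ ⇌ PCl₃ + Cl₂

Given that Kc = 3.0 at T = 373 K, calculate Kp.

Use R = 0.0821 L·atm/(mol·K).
K_p = 91.8699

Δn = (moles gaseous products) − (moles gaseous reactants) = 1
T = 373 K; RT = 0.0821 × 373 = 30.6233
Kp = Kc·(RT)^Δn = 3.0 × (30.6233)^1 = 3.0 × 30.6233 = 91.8699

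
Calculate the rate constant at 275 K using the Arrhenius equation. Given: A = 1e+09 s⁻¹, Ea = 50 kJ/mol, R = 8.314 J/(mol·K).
3.18e-01 s⁻¹

k = A·exp(-Ea/(R·T)) = 1e+09·exp(-50000/(8.314·275)) = 1e+09·exp(-21.8689) = 1e+09·3.1802e-10 = 3.18e-01 s⁻¹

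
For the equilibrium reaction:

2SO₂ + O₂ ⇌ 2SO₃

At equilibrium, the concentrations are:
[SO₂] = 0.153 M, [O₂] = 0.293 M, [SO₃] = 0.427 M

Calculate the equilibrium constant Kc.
K_c = 26.5831

Kc = ([SO₃]^2) / ([SO₂]^2 × [O₂])
   = ((0.427)^2) / ((0.153)^2·(0.293))
   = 0.18233 / 0.0068588 = 26.5831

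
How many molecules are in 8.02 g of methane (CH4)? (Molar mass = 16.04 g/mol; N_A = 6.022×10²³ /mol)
Moles = 8.02 g ÷ 16.04 g/mol = 0.5 mol
Molecules = 0.5 mol × 6.022×10²³ /mol = 3.011e+23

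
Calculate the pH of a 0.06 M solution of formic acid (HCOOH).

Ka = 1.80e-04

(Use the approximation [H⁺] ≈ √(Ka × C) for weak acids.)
pH = 2.48

[H⁺] = √(Ka × C) = √(1.80e-04 × 0.06) = 3.2863e-03. pH = -log(3.2863e-03)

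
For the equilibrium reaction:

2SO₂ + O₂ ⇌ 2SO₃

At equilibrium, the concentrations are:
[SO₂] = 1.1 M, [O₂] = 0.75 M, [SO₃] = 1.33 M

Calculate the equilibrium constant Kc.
K_c = 1.9492

Kc = ([SO₃]^2) / ([SO₂]^2 × [O₂])
   = ((1.33)^2) / ((1.1)^2·(0.75))
   = 1.7689 / 0.9075 = 1.9492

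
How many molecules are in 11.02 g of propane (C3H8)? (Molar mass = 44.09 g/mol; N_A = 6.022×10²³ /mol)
Moles = 11.02 g ÷ 44.09 g/mol = 0.249943 mol
Molecules = 0.249943 mol × 6.022×10²³ /mol = 1.505e+23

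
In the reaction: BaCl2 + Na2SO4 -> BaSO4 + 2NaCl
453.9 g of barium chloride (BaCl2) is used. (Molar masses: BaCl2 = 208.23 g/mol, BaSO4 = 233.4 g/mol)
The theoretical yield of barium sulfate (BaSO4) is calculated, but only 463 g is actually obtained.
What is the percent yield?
Moles of BaCl2 = 453.9 g ÷ 208.23 g/mol = 2.1798 mol
Mole ratio: 1 mol BaSO4 / 1 mol BaCl2
Moles of BaSO4 = 2.1798 × (1/1) = 2.1798 mol
Theoretical yield = 2.1798 mol × 233.4 g/mol = 508.77 g
Actual yield = 463 g
Percent yield = (463 / 508.77) × 100% = 91.0%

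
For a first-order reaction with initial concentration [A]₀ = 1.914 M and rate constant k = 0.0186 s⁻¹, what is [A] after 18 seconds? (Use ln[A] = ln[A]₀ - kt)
1.3694 M

ln[A] = ln[A]₀ - k·t = ln(1.914) - (0.0186)·(18) = 0.6492 - 0.3348 = 0.3144
[A] = e^(0.3144) = 1.3694 M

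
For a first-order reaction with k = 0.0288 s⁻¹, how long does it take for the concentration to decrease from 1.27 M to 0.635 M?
24.07 s

From ln[A] = ln[A]₀ - k·t: t = ln([A]₀/[A])/k = ln(1.27/0.635)/0.0288 = ln(2.0000)/0.0288 = 0.6931/0.0288 = 24.07 s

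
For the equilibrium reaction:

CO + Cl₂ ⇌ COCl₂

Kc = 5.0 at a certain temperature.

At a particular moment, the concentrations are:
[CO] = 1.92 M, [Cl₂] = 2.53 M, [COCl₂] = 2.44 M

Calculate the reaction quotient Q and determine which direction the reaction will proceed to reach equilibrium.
Q = 0.502, Q < K, reaction proceeds forward (toward products)

Q = ([COCl₂]) / ([CO] × [Cl₂])
  = ((2.44)) / ((1.92)·(2.53)) = 2.44/4.8576 = 0.5023
Since Q = 0.5023 < Kc = 5.0, the reaction proceeds forward (toward products) to reach equilibrium.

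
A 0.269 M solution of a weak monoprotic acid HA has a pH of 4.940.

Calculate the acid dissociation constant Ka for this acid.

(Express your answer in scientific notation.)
K_a = 4.90e-10

[H⁺] = 10^(−pH) = 10^(−4.940) = 1.148e-05 M. For HA ⇌ H⁺ + A⁻, Ka = x²/(C − x) = (1.148e-05)²/(0.269 − 1.148e-05) = 4.90e-10.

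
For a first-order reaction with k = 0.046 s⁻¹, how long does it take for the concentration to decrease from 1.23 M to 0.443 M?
22.20 s

From ln[A] = ln[A]₀ - k·t: t = ln([A]₀/[A])/k = ln(1.23/0.443)/0.046 = ln(2.7765)/0.046 = 1.0212/0.046 = 22.20 s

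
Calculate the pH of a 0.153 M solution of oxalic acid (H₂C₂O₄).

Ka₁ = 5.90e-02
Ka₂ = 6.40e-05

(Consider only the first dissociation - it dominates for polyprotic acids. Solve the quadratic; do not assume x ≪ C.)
pH = 1.15

x² + Ka₁·x − Ka₁·C = 0 with Ka₁ = 5.90e-02, C = 0.153.
x = (−Ka₁ + √(Ka₁² + 4·Ka₁·C))/2 = 6.9985e-02 M, so pH = 1.15.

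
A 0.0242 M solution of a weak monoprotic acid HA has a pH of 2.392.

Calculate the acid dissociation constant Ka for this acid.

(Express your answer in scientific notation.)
K_a = 8.16e-04

[H⁺] = 10^(−pH) = 10^(−2.392) = 4.055e-03 M. For HA ⇌ H⁺ + A⁻, Ka = x²/(C − x) = (4.055e-03)²/(0.0242 − 4.055e-03) = 8.16e-04.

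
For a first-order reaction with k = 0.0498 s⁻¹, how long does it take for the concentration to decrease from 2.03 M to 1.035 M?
13.53 s

From ln[A] = ln[A]₀ - k·t: t = ln([A]₀/[A])/k = ln(2.03/1.035)/0.0498 = ln(1.9614)/0.0498 = 0.6736/0.0498 = 13.53 s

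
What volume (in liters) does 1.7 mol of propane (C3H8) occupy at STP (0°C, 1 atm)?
At STP, 1 mol of gas occupies 22.4 L
Volume = 1.7 mol × 22.4 L/mol = 38.08 L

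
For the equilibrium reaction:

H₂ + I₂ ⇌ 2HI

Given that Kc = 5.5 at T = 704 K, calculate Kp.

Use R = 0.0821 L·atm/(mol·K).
K_p = 5.5000

Δn = (moles gaseous products) − (moles gaseous reactants) = 0
T = 704 K; RT = 0.0821 × 704 = 57.7984
Kp = Kc·(RT)^Δn = 5.5 × (57.7984)^0 = 5.5 × 1 = 5.5000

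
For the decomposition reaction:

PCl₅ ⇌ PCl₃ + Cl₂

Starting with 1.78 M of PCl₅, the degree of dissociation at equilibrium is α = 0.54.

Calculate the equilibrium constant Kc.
K_c = 1.1284

x = α·[A]₀ = 0.54 × 1.78 = 0.9612 M dissociated.
At eq: [PCl₅] = 1.78 − 0.9612 = 0.8188 M; [PCl₃] = [Cl₂] = x = 0.9612 M.
Kc = [PCl₃][Cl₂]/[PCl₅] = (0.9612)²/0.8188 = 1.128.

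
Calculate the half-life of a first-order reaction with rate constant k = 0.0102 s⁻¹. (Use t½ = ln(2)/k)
67.96 s

t½ = ln(2)/k = 0.6931/0.0102 = 67.96 s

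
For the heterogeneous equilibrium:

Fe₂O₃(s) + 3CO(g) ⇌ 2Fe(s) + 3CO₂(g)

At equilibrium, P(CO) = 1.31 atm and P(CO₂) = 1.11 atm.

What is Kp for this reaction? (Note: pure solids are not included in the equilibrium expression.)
K_p = 0.608

Solids (Fe₂O₃, Fe) are excluded.
Kp = P(CO₂)³/P(CO)³ = (1.11)³/(1.31)³ = 1.368/2.248 = 0.608.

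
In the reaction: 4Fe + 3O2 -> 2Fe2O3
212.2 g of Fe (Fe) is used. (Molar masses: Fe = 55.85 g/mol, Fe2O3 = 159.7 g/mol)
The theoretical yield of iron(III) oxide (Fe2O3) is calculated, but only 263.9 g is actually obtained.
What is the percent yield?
Moles of Fe = 212.2 g ÷ 55.85 g/mol = 3.79946 mol
Mole ratio: 2 mol Fe2O3 / 4 mol Fe
Moles of Fe2O3 = 3.79946 × (2/4) = 1.89973 mol
Theoretical yield = 1.89973 mol × 159.7 g/mol = 303.39 g
Actual yield = 263.9 g
Percent yield = (263.9 / 303.39) × 100% = 87.0%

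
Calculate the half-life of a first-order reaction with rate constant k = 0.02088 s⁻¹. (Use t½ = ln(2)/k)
33.20 s

t½ = ln(2)/k = 0.6931/0.02088 = 33.20 s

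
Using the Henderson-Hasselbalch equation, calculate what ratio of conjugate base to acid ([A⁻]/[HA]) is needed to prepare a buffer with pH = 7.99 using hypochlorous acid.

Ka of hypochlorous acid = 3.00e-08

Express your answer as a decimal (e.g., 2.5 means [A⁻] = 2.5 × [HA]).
[A⁻]/[HA] = 2.932

pKa = −log(3.00e-08) = 7.5229. pH = pKa + log([A⁻]/[HA]). 7.99 = 7.5229 + log(ratio). log(ratio) = 7.99 − 7.5229 = 0.4671. ratio = 10^(0.4671) = 2.932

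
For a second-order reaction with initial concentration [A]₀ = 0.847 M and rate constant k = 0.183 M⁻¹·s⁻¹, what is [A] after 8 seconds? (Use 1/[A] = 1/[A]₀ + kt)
0.3781 M

1/[A] = 1/[A]₀ + k·t = 1/0.847 + (0.183)·(8) = 1.1806 + 1.4640 = 2.6446
[A] = 1/2.6446 = 0.3781 M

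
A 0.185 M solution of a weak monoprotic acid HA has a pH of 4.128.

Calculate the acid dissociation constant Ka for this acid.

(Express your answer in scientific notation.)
K_a = 3.00e-08

[H⁺] = 10^(−pH) = 10^(−4.128) = 7.447e-05 M. For HA ⇌ H⁺ + A⁻, Ka = x²/(C − x) = (7.447e-05)²/(0.185 − 7.447e-05) = 3.00e-08.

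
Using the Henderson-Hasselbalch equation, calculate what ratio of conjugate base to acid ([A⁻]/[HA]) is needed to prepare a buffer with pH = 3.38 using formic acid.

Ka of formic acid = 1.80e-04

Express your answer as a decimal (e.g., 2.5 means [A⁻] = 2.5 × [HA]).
[A⁻]/[HA] = 0.432

pKa = −log(1.80e-04) = 3.7447. pH = pKa + log([A⁻]/[HA]). 3.38 = 3.7447 + log(ratio). log(ratio) = 3.38 − 3.7447 = -0.3647. ratio = 10^(-0.3647) = 0.432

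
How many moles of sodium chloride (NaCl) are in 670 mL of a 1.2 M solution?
Moles = Molarity × Volume (L)
Moles = 1.2 M × 0.67 L = 0.804 mol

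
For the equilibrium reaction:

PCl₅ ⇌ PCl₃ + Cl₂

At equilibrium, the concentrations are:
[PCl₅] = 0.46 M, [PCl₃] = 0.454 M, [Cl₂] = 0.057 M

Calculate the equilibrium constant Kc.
K_c = 0.0563

Kc = ([PCl₃] × [Cl₂]) / ([PCl₅])
   = ((0.454)·(0.057)) / ((0.46))
   = 0.025878 / 0.46 = 0.0563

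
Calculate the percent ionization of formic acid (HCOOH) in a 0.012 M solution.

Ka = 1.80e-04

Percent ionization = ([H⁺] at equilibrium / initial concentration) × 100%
Percent ionization = 11.5%

Let x = [H⁺]. Ka = x²/(C - x) ⇒ x² + (1.80e-04)x - (1.80e-04)(0.012) = 0. x = 1.3824e-03. Percent = (1.3824e-03/0.012) × 100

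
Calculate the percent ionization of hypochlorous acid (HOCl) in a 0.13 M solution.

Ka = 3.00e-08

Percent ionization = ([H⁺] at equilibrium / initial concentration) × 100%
Percent ionization = 0.048%

Let x = [H⁺]. Ka = x²/(C - x) ⇒ x² + (3.00e-08)x - (3.00e-08)(0.13) = 0. x = 6.2435e-05. Percent = (6.2435e-05/0.13) × 100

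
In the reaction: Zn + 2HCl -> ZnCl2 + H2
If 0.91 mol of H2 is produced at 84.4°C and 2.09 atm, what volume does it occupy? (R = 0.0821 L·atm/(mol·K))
T = 84.4°C + 273.15 = 357.55 K
V = nRT/P = (0.91 × 0.0821 × 357.55) / 2.09
V = 12.78 L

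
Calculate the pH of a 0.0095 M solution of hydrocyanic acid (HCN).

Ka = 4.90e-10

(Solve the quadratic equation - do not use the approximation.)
pH = 5.67

x² + Ka×x - Ka×C = 0. Using quadratic formula: [H⁺] = 2.1573e-06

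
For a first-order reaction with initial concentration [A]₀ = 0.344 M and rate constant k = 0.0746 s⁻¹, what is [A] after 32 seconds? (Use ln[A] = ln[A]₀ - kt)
0.0316 M

ln[A] = ln[A]₀ - k·t = ln(0.344) - (0.0746)·(32) = -1.0671 - 2.3872 = -3.4543
[A] = e^(-3.4543) = 0.0316 M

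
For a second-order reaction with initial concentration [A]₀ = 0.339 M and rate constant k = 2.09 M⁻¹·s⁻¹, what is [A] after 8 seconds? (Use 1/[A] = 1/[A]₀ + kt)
0.0508 M

1/[A] = 1/[A]₀ + k·t = 1/0.339 + (2.09)·(8) = 2.9499 + 16.7200 = 19.6699
[A] = 1/19.6699 = 0.0508 M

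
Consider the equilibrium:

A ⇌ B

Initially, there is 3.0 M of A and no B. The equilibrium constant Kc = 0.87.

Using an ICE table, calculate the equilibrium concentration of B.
[B] = 1.396 M

ICE: [A] = 3.0 − x, [B] = x.
Kc = x/(3.0 − x) = 0.87 ⇒ x = 0.87·3.0/(1 + 0.87) = 2.61/1.87 = 1.396.
[B] = x = 1.396 M.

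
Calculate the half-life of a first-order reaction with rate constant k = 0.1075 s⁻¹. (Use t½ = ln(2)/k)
6.45 s

t½ = ln(2)/k = 0.6931/0.1075 = 6.45 s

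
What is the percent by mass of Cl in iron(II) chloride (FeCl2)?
Mass of Cl in formula = 35.45 × 2 = 70.9 g/mol
Molar mass = 126.75 g/mol
% Cl = (70.9/126.75) × 100% = 55.94%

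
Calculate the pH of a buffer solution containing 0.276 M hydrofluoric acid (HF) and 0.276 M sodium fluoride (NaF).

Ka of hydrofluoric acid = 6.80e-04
pH = 3.17

pKa = -log(6.80e-04) = 3.17. pH = pKa + log([A⁻]/[HA]) = 3.17 + log(0.276/0.276)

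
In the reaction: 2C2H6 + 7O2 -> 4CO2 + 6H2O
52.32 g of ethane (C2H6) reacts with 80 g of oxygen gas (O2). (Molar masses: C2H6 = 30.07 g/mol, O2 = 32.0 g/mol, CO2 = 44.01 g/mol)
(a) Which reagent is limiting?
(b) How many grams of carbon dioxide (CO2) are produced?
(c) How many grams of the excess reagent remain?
(a) O2, (b) 62.87 g, (c) 30.84 g

Moles of C2H6 = 52.32 g ÷ 30.07 g/mol = 1.73994 mol
Moles of O2 = 80 g ÷ 32.0 g/mol = 2.5 mol
Moles ÷ coefficient: C2H6: 1.73994/2 = 0.87, O2: 2.5/7 = 0.3571
(a) O2 has the smaller value, so O2 is the limiting reagent.
(b) Moles of CO2 = 2.5 mol O2 × (4/7) = 1.42857 mol; mass = 1.42857 mol × 44.01 g/mol = 62.87 g
(c) C2H6 consumed = 2.5 × (2/7) = 0.714286 mol; remaining = 1.73994 − 0.714286 = 1.02565 mol; mass = 1.02565 mol × 30.07 g/mol = 30.84 g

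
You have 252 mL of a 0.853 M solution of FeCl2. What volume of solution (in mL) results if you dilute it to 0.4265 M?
Using M₁V₁ = M₂V₂:
0.853 × 252 = 0.4265 × V₂
V₂ = (0.853 × 252) / 0.4265 = 504 mL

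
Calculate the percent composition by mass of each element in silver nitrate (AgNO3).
Ag: 63.50%, N: 8.25%, O: 28.26%

Molar mass of AgNO3 = 169.88 g/mol
% Ag = (1 × 107.87) / 169.88 × 100% = 107.87 / 169.88 × 100% = 63.50%
% N = (1 × 14.01) / 169.88 × 100% = 14.01 / 169.88 × 100% = 8.25%
% O = (3 × 16.0) / 169.88 × 100% = 48 / 169.88 × 100% = 28.26%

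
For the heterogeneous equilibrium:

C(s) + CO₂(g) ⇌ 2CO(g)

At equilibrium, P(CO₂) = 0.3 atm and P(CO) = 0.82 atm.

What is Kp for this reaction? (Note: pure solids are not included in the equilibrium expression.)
K_p = 2.241

Solid C is excluded.
Kp = P(CO)²/P(CO₂) = (0.82)²/0.3 = 0.6724/0.3 = 2.241.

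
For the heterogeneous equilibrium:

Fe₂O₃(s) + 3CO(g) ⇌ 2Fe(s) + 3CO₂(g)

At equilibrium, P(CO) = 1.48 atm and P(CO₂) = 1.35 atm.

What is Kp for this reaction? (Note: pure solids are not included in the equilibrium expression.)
K_p = 0.759

Solids (Fe₂O₃, Fe) are excluded.
Kp = P(CO₂)³/P(CO)³ = (1.35)³/(1.48)³ = 2.46/3.242 = 0.759.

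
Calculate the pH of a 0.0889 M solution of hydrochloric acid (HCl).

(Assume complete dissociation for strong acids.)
pH = 1.05

[H⁺] = 0.0889 M for strong acid. pH = -log[H⁺] = -log(0.0889)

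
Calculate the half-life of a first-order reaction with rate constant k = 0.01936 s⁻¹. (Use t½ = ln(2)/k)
35.80 s

t½ = ln(2)/k = 0.6931/0.01936 = 35.80 s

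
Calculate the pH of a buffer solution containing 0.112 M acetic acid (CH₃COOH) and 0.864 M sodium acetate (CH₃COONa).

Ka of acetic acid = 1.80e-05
pH = 5.63

pKa = -log(1.80e-05) = 4.74. pH = pKa + log([A⁻]/[HA]) = 4.74 + log(0.864/0.112)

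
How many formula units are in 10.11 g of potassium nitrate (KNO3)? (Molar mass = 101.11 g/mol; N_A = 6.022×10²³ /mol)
Moles = 10.11 g ÷ 101.11 g/mol = 0.0999901 mol
Formula units = 0.0999901 mol × 6.022×10²³ /mol = 6.021e+22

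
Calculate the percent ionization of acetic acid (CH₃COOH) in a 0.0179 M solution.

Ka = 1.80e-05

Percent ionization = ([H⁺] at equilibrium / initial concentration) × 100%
Percent ionization = 3.12%

Let x = [H⁺]. Ka = x²/(C - x) ⇒ x² + (1.80e-05)x - (1.80e-05)(0.0179) = 0. x = 5.5870e-04. Percent = (5.5870e-04/0.0179) × 100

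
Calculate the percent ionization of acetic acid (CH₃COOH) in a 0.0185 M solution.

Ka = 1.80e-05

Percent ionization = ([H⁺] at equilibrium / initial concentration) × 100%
Percent ionization = 3.07%

Let x = [H⁺]. Ka = x²/(C - x) ⇒ x² + (1.80e-05)x - (1.80e-05)(0.0185) = 0. x = 5.6813e-04. Percent = (5.6813e-04/0.0185) × 100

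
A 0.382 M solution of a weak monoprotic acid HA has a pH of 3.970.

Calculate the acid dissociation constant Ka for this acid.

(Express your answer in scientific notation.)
K_a = 3.01e-08

[H⁺] = 10^(−pH) = 10^(−3.970) = 1.072e-04 M. For HA ⇌ H⁺ + A⁻, Ka = x²/(C − x) = (1.072e-04)²/(0.382 − 1.072e-04) = 3.01e-08.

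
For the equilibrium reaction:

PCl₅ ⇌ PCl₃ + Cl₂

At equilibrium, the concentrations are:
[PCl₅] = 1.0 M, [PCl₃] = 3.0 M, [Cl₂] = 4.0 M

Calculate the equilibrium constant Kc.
K_c = 12.0000

Kc = ([PCl₃] × [Cl₂]) / ([PCl₅])
   = ((3.0)·(4.0)) / ((1.0))
   = 12 / 1 = 12.0000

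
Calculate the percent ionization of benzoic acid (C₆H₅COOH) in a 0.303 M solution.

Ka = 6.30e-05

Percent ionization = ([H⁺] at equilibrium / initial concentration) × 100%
Percent ionization = 1.43%

Let x = [H⁺]. Ka = x²/(C - x) ⇒ x² + (6.30e-05)x - (6.30e-05)(0.303) = 0. x = 4.3377e-03. Percent = (4.3377e-03/0.303) × 100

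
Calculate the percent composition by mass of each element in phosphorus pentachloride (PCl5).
P: 14.87%, Cl: 85.13%

Molar mass of PCl5 = 208.22 g/mol
% P = (1 × 30.97) / 208.22 × 100% = 30.97 / 208.22 × 100% = 14.87%
% Cl = (5 × 35.45) / 208.22 × 100% = 177.25 / 208.22 × 100% = 85.13%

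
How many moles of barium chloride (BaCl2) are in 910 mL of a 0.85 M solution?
Moles = Molarity × Volume (L)
Moles = 0.85 M × 0.91 L = 0.7735 mol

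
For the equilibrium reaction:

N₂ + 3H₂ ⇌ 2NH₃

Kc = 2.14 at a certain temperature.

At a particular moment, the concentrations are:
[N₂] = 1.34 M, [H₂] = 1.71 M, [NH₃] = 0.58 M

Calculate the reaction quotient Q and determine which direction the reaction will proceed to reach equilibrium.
Q = 0.050, Q < K, reaction proceeds forward (toward products)

Q = ([NH₃]^2) / ([N₂] × [H₂]^3)
  = ((0.58)^2) / ((1.34)·(1.71)^3) = 0.3364/6.7003 = 0.05021
Since Q = 0.05021 < Kc = 2.14, the reaction proceeds forward (toward products) to reach equilibrium.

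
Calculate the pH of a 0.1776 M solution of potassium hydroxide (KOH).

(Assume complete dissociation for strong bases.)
pH = 13.25

[OH⁻] = 0.1776 M for strong base. pOH = -log[OH⁻] = 0.75, pH = 14 - pOH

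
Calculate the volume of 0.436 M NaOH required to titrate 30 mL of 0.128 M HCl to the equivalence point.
V_{base} = 8.8 mL

At equivalence: moles acid = moles base.
moles HCl = 0.128 M × 0.03 L = 0.00384 mol
V_NaOH = 0.00384 mol ÷ 0.436 M = 0.008807 L = 8.8 mL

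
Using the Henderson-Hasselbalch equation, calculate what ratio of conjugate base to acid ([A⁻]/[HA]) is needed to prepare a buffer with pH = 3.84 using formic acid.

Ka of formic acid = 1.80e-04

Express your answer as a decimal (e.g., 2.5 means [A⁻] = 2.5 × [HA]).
[A⁻]/[HA] = 1.245

pKa = −log(1.80e-04) = 3.7447. pH = pKa + log([A⁻]/[HA]). 3.84 = 3.7447 + log(ratio). log(ratio) = 3.84 − 3.7447 = 0.0953. ratio = 10^(0.0953) = 1.245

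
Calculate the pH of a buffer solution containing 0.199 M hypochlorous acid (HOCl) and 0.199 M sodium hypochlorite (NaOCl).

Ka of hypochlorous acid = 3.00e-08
pH = 7.52

pKa = -log(3.00e-08) = 7.52. pH = pKa + log([A⁻]/[HA]) = 7.52 + log(0.199/0.199)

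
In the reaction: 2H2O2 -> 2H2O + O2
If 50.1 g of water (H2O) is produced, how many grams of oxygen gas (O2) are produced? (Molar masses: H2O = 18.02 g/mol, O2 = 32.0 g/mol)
Moles of H2O = 50.1 g ÷ 18.02 g/mol = 2.78024 mol
Mole ratio: 1 mol O2 / 2 mol H2O
Moles of O2 = 2.78024 × (1/2) = 1.39012 mol
Mass of O2 = 1.39012 mol × 32.0 g/mol = 44.48 g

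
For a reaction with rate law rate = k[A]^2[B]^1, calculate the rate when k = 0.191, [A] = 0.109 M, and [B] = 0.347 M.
0.0007874 M/s

rate = k·[A]^2·[B]^1 = 0.191·(0.109)^2·(0.347)^1 = 0.191·0.011881·0.347 = 0.0007874 M/s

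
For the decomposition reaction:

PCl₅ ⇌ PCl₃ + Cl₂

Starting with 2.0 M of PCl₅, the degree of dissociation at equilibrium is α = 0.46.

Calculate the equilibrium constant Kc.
K_c = 0.7837

x = α·[A]₀ = 0.46 × 2.0 = 0.92 M dissociated.
At eq: [PCl₅] = 2.0 − 0.92 = 1.08 M; [PCl₃] = [Cl₂] = x = 0.92 M.
Kc = [PCl₃][Cl₂]/[PCl₅] = (0.92)²/1.08 = 0.7837.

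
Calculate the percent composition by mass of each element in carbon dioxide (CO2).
C: 27.29%, O: 72.71%

Molar mass of CO2 = 44.01 g/mol
% C = (1 × 12.01) / 44.01 × 100% = 12.01 / 44.01 × 100% = 27.29%
% O = (2 × 16.0) / 44.01 × 100% = 32 / 44.01 × 100% = 72.71%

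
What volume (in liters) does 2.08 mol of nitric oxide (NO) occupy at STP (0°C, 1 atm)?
At STP, 1 mol of gas occupies 22.4 L
Volume = 2.08 mol × 22.4 L/mol = 46.59 L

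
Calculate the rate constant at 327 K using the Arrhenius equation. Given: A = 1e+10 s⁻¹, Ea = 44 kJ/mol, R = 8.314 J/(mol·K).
9.36e+02 s⁻¹

k = A·exp(-Ea/(R·T)) = 1e+10·exp(-44000/(8.314·327)) = 1e+10·exp(-16.1843) = 1e+10·9.3591e-08 = 9.36e+02 s⁻¹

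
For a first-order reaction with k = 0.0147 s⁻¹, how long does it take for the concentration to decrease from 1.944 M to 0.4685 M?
96.80 s

From ln[A] = ln[A]₀ - k·t: t = ln([A]₀/[A])/k = ln(1.944/0.4685)/0.0147 = ln(4.1494)/0.0147 = 1.4230/0.0147 = 96.80 s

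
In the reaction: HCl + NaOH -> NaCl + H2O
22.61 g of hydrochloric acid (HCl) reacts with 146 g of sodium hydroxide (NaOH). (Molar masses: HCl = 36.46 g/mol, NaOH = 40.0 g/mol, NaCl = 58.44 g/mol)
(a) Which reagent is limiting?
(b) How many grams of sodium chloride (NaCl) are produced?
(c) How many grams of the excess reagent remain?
(a) HCl, (b) 36.24 g, (c) 121.2 g

Moles of HCl = 22.61 g ÷ 36.46 g/mol = 0.620132 mol
Moles of NaOH = 146 g ÷ 40.0 g/mol = 3.65 mol
Moles ÷ coefficient: HCl: 0.620132/1 = 0.6201, NaOH: 3.65/1 = 3.65
(a) HCl has the smaller value, so HCl is the limiting reagent.
(b) Moles of NaCl = 0.620132 mol HCl × (1/1) = 0.620132 mol; mass = 0.620132 mol × 58.44 g/mol = 36.24 g
(c) NaOH consumed = 0.620132 × (1/1) = 0.620132 mol; remaining = 3.65 − 0.620132 = 3.02987 mol; mass = 3.02987 mol × 40.0 g/mol = 121.2 g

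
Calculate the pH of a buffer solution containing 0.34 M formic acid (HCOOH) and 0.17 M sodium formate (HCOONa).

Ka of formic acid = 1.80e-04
pH = 3.44

pKa = -log(1.80e-04) = 3.74. pH = pKa + log([A⁻]/[HA]) = 3.74 + log(0.17/0.34)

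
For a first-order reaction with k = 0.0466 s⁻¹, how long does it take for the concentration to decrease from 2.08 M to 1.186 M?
12.06 s

From ln[A] = ln[A]₀ - k·t: t = ln([A]₀/[A])/k = ln(2.08/1.186)/0.0466 = ln(1.7538)/0.0466 = 0.5618/0.0466 = 12.06 s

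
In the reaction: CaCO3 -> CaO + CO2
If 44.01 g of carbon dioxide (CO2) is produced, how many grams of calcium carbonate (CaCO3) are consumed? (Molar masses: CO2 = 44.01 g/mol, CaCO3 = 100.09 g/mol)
Moles of CO2 = 44.01 g ÷ 44.01 g/mol = 1 mol
Mole ratio: 1 mol CaCO3 / 1 mol CO2
Moles of CaCO3 = 1 × (1/1) = 1 mol
Mass of CaCO3 = 1 mol × 100.09 g/mol = 100.1 g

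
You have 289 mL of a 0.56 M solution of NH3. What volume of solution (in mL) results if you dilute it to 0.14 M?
Using M₁V₁ = M₂V₂:
0.56 × 289 = 0.14 × V₂
V₂ = (0.56 × 289) / 0.14 = 1156 mL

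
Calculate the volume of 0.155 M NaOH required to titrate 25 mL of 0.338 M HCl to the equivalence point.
V_{base} = 54.5 mL

At equivalence: moles acid = moles base.
moles HCl = 0.338 M × 0.025 L = 0.00845 mol
V_NaOH = 0.00845 mol ÷ 0.155 M = 0.05452 L = 54.5 mL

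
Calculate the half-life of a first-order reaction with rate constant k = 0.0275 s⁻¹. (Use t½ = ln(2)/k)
25.21 s

t½ = ln(2)/k = 0.6931/0.0275 = 25.21 s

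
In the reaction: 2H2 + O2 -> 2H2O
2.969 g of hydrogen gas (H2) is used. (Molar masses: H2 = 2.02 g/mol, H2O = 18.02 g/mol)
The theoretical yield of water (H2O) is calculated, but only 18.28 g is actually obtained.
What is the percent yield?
Moles of H2 = 2.969 g ÷ 2.02 g/mol = 1.4698 mol
Mole ratio: 2 mol H2O / 2 mol H2
Moles of H2O = 1.4698 × (2/2) = 1.4698 mol
Theoretical yield = 1.4698 mol × 18.02 g/mol = 26.486 g
Actual yield = 18.28 g
Percent yield = (18.28 / 26.486) × 100% = 69.0%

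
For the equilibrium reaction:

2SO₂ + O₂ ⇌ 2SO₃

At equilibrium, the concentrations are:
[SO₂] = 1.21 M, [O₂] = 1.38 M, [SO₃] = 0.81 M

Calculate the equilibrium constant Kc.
K_c = 0.3247

Kc = ([SO₃]^2) / ([SO₂]^2 × [O₂])
   = ((0.81)^2) / ((1.21)^2·(1.38))
   = 0.6561 / 2.0205 = 0.3247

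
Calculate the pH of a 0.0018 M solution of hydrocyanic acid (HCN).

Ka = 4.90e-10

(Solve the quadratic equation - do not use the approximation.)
pH = 6.03

x² + Ka×x - Ka×C = 0. Using quadratic formula: [H⁺] = 9.3890e-07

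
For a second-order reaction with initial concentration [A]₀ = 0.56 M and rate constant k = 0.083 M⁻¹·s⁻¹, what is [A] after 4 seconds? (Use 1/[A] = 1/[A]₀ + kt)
0.4722 M

1/[A] = 1/[A]₀ + k·t = 1/0.56 + (0.083)·(4) = 1.7857 + 0.3320 = 2.1177
[A] = 1/2.1177 = 0.4722 M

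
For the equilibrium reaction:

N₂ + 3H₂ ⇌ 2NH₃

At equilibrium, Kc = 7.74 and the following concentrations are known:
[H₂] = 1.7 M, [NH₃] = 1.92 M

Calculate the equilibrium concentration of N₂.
[N₂] = 0.0969 M

Kc = ([NH₃]^2) / ([N₂] × [H₂]^3) = 7.74
[N₂]^1 = (product terms)/(Kc · other reactant terms) = 3.6864 / (7.74 · 4.913) = 0.096943
[N₂] = 0.0969 M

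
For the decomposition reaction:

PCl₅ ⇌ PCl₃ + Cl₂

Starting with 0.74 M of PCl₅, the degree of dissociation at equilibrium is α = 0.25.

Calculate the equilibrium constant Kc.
K_c = 0.0617

x = α·[A]₀ = 0.25 × 0.74 = 0.185 M dissociated.
At eq: [PCl₅] = 0.74 − 0.185 = 0.555 M; [PCl₃] = [Cl₂] = x = 0.185 M.
Kc = [PCl₃][Cl₂]/[PCl₅] = (0.185)²/0.555 = 0.06167.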